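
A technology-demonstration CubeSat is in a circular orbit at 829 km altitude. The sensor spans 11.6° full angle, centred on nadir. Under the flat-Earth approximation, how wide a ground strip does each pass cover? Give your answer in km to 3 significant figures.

Half-angle = 11.6°/2 = 5.8°.
Swath width ≈ 2h·tan(θ/2) = 2 × 829 × tan(5.8°) = 168.4 km.

168 km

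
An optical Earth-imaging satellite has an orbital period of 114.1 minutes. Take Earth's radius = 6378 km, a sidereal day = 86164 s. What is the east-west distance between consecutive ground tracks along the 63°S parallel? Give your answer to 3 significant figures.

1450 km

T = 114.1 min = 6846.0 s.
Node shift per orbit = (6846.0/86164) × 360° = 28.60°.
Equatorial spacing = 28.60 × 111.3 km/° = 3184 km.
At 63° latitude, spacing = 3184 × cos(63°) = 1446 km.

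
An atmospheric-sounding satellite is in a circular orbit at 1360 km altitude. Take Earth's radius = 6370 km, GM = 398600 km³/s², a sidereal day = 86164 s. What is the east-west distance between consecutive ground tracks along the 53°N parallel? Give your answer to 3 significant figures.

Semi-major axis a = 6370 + 1360 = 7730 km. Period T = 2π√(a³/μ) = 2π√(7730³/398600) = 6763.6 s = 112.73 min.
Node shift per orbit = (6763.6/86164) × 360° = 28.26°.
Equatorial spacing = 28.26 × 111.2 km/° = 3142 km.
At 53° latitude, spacing = 3142 × cos(53°) = 1891 km.

1890 km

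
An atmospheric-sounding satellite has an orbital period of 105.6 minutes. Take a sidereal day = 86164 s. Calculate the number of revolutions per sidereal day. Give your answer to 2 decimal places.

T = 105.6 min = 6336.0 s.
Orbits per sidereal day = 86164 / 6336.0 = 13.599.

13.60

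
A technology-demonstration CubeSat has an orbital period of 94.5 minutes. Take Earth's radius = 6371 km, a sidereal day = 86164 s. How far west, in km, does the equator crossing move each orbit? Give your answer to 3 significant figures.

T = 94.5 min = 5670.0 s.
During one orbit Earth rotates (5670.0 / 86164) × 360° = 23.69°.
At the equator that is 23.69° × (2π·6371/360) km/° = 23.69 × 111.2 = 2634 km.

2630 km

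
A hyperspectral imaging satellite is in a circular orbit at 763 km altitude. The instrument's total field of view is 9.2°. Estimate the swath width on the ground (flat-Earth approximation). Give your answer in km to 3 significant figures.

Half-angle = 9.2°/2 = 4.6°.
Swath width ≈ 2h·tan(θ/2) = 2 × 763 × tan(4.6°) = 122.8 km.

123 km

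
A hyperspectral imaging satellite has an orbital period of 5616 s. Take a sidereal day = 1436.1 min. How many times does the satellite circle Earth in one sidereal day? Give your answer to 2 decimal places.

Orbits per sidereal day = 86166 / 5616.0 = 15.343.

15.34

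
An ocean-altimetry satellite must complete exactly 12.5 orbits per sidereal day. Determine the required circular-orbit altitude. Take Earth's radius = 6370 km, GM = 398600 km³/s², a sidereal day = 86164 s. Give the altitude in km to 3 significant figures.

Required period T = 86164 / 12.5 = 6893.1 s.
From T = 2π√(a³/μ): a = (μ T²/4π²)^(1/3) = (398600 × 6893.1² / 4π²)^(1/3) = 7828 km.
Altitude h = a − R = 7828 − 6370 = 1458 km.

1460 km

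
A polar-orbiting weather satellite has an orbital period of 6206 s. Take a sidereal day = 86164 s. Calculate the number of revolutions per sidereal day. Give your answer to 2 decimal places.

13.88

Orbits per sidereal day = 86164 / 6206.0 = 13.884.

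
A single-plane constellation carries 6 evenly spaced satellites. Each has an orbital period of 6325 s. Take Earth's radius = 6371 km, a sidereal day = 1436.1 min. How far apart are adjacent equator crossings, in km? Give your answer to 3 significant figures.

490 km

Single-satellite node shift = (6325.0/86166) × 360° = 26.43°.
With 6 satellites evenly phased, successive equator crossings are 26.43/6 = 4.404° apart.
That is 4.404 × 111.2 = 490 km at the equator.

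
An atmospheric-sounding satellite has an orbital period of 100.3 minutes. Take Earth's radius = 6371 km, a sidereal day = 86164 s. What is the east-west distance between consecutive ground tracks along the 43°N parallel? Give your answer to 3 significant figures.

T = 100.3 min = 6018.0 s.
Node shift per orbit = (6018.0/86164) × 360° = 25.14°.
Equatorial spacing = 25.14 × 111.2 km/° = 2796 km.
At 43° latitude, spacing = 2796 × cos(43°) = 2045 km.

2040 km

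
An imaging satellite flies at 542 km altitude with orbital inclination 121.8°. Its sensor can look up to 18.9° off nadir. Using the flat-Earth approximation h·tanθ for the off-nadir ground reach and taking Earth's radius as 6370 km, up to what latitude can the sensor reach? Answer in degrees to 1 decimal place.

Retrograde orbit: the ground track reaches ±(180° − i) = ±(180 − 121.8) = ±58.2°.
Sensor half-swath on the ground ≈ 542·tan(18.9°) = 186 km = 1.67° of latitude.
Maximum observable latitude ≈ 58.2 + 1.67 = 59.9°.

59.9°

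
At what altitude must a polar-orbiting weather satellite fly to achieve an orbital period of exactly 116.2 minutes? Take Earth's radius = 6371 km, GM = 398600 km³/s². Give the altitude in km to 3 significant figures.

T = 116.2 min = 6972.0 s.
From T = 2π√(a³/μ): a = (μ T²/4π²)^(1/3) = (398600 × 6972.0² / 4π²)^(1/3) = 7888 km.
Altitude h = a − R = 7888 − 6371 = 1517 km.

1520 km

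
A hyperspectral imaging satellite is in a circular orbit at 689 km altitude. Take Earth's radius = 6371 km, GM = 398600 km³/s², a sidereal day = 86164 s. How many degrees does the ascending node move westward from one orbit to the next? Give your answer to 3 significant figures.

24.7°

Semi-major axis a = 6371 + 689 = 7060 km. Period T = 2π√(a³/μ) = 2π√(7060³/398600) = 5903.6 s = 98.39 min.
During one orbit Earth rotates (5903.6 / 86164) × 360° = 24.67°.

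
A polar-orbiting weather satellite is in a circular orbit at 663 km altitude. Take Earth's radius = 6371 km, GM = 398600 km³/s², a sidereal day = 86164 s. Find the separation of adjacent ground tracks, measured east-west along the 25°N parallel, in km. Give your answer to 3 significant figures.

Semi-major axis a = 6371 + 663 = 7034 km. Period T = 2π√(a³/μ) = 2π√(7034³/398600) = 5871.0 s = 97.85 min.
Node shift per orbit = (5871.0/86164) × 360° = 24.53°.
Equatorial spacing = 24.53 × 111.2 km/° = 2728 km.
At 25° latitude, spacing = 2728 × cos(25°) = 2472 km.

2470 km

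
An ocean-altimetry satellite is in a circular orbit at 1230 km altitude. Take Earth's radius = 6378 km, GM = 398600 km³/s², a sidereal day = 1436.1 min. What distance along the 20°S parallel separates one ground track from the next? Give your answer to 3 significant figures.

Semi-major axis a = 6378 + 1230 = 7608 km. Period T = 2π√(a³/μ) = 2π√(7608³/398600) = 6604.2 s = 110.07 min.
Node shift per orbit = (6604.2/86166) × 360° = 27.59°.
Equatorial spacing = 27.59 × 111.3 km/° = 3071 km.
At 20° latitude, spacing = 3071 × cos(20°) = 2886 km.

2890 km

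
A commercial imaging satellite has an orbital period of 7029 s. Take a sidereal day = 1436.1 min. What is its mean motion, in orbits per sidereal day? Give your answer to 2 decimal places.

12.26

Orbits per sidereal day = 86166 / 7029.0 = 12.259.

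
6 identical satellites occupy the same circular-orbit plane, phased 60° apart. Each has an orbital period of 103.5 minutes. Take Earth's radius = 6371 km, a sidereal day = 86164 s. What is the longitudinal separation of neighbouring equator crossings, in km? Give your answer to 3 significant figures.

T = 103.5 min = 6210.0 s.
Single-satellite node shift = (6210.0/86164) × 360° = 25.95°.
With 6 satellites evenly phased, successive equator crossings are 25.95/6 = 4.324° apart.
That is 4.324 × 111.2 = 481 km at the equator.

481 km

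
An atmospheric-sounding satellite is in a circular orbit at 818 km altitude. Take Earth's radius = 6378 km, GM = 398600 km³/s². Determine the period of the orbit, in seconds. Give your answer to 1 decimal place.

Semi-major axis a = 6378 + 818 = 7196 km. Period T = 2π√(a³/μ) = 2π√(7196³/398600) = 6075.0 s = 101.25 min.

6075.0 seconds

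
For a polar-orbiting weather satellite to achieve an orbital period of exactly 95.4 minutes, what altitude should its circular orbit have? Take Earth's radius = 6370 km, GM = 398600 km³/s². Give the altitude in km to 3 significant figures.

546 km

T = 95.4 min = 5724.0 s.
From T = 2π√(a³/μ): a = (μ T²/4π²)^(1/3) = (398600 × 5724.0² / 4π²)^(1/3) = 6916 km.
Altitude h = a − R = 6916 − 6370 = 546 km.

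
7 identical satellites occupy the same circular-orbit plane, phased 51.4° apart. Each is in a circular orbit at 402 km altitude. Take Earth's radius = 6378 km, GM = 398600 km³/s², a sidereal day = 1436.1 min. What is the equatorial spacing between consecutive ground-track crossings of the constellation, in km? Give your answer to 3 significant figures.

369 km

Semi-major axis a = 6378 + 402 = 6780 km. Period T = 2π√(a³/μ) = 2π√(6780³/398600) = 5555.9 s = 92.60 min.
Single-satellite node shift = (5555.9/86166) × 360° = 23.21°.
With 7 satellites evenly phased, successive equator crossings are 23.21/7 = 3.316° apart.
That is 3.316 × 111.3 = 369 km at the equator.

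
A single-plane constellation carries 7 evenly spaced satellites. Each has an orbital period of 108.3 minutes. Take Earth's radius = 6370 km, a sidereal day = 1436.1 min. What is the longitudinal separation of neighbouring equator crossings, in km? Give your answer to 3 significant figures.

T = 108.3 min = 6498.0 s.
Single-satellite node shift = (6498.0/86166) × 360° = 27.15°.
With 7 satellites evenly phased, successive equator crossings are 27.15/7 = 3.878° apart.
That is 3.878 × 111.2 = 431 km at the equator.

431 km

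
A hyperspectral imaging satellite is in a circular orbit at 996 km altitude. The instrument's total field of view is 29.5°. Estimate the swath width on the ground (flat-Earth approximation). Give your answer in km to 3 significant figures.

524 km

Half-angle = 29.5°/2 = 14.75°.
Swath width ≈ 2h·tan(θ/2) = 2 × 996 × tan(14.75°) = 524.4 km.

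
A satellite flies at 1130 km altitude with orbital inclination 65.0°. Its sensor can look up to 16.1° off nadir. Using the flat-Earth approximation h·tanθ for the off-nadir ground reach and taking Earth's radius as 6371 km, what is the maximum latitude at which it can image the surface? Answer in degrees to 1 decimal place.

67.9°

For a prograde orbit the ground track reaches latitude ±i = ±65.0°.
Sensor half-swath on the ground ≈ 1130·tan(16.1°) = 326 km = 2.93° of latitude.
Maximum observable latitude ≈ 65.0 + 2.93 = 67.9°.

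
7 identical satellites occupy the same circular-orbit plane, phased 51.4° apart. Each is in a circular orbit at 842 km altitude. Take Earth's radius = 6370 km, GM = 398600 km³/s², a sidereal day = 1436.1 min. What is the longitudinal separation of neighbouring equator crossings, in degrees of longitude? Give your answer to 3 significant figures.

Semi-major axis a = 6370 + 842 = 7212 km. Period T = 2π√(a³/μ) = 2π√(7212³/398600) = 6095.3 s = 101.59 min.
Single-satellite node shift = (6095.3/86166) × 360° = 25.47°.
With 7 satellites evenly phased, successive equator crossings are 25.47/7 = 3.638° apart.

3.64°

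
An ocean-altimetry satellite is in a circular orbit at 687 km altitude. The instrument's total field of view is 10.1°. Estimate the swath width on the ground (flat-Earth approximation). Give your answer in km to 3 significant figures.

121 km

Half-angle = 10.1°/2 = 5.05°.
Swath width ≈ 2h·tan(θ/2) = 2 × 687 × tan(5.05°) = 121.4 km.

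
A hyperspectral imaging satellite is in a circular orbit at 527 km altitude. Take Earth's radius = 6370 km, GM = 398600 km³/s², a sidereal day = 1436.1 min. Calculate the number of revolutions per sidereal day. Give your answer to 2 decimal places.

15.12

Semi-major axis a = 6370 + 527 = 6897 km. Period T = 2π√(a³/μ) = 2π√(6897³/398600) = 5700.4 s = 95.01 min.
Orbits per sidereal day = 86166 / 5700.4 = 15.116.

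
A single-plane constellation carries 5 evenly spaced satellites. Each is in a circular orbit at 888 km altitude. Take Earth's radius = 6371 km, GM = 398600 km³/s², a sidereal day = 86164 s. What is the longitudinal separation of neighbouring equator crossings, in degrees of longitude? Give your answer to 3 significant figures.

5.14°

Semi-major axis a = 6371 + 888 = 7259 km. Period T = 2π√(a³/μ) = 2π√(7259³/398600) = 6155.0 s = 102.58 min.
Single-satellite node shift = (6155.0/86164) × 360° = 25.72°.
With 5 satellites evenly phased, successive equator crossings are 25.72/5 = 5.143° apart.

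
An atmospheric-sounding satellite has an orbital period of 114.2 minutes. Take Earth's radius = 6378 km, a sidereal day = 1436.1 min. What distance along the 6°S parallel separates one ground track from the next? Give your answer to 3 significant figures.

3170 km

T = 114.2 min = 6852.0 s.
Node shift per orbit = (6852.0/86166) × 360° = 28.63°.
Equatorial spacing = 28.63 × 111.3 km/° = 3187 km.
At 6° latitude, spacing = 3187 × cos(6°) = 3169 km.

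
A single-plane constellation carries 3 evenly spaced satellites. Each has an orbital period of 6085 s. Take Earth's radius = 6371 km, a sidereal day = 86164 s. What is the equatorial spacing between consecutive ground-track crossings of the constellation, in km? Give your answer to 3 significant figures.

942 km

Single-satellite node shift = (6085.0/86164) × 360° = 25.42°.
With 3 satellites evenly phased, successive equator crossings are 25.42/3 = 8.475° apart.
That is 8.475 × 111.2 = 942 km at the equator.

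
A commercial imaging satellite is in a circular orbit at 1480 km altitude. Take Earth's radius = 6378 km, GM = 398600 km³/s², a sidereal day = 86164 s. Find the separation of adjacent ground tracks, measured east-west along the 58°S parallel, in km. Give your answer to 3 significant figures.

Semi-major axis a = 6378 + 1480 = 7858 km. Period T = 2π√(a³/μ) = 2π√(7858³/398600) = 6932.3 s = 115.54 min.
Node shift per orbit = (6932.3/86164) × 360° = 28.96°.
Equatorial spacing = 28.96 × 111.3 km/° = 3224 km.
At 58° latitude, spacing = 3224 × cos(58°) = 1709 km.

1710 km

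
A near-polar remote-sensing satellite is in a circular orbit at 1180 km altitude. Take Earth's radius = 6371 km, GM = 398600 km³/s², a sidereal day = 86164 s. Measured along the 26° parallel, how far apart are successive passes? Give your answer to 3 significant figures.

Semi-major axis a = 6371 + 1180 = 7551 km. Period T = 2π√(a³/μ) = 2π√(7551³/398600) = 6530.1 s = 108.83 min.
Node shift per orbit = (6530.1/86164) × 360° = 27.28°.
Equatorial spacing = 27.28 × 111.2 km/° = 3034 km.
At 26° latitude, spacing = 3034 × cos(26°) = 2727 km.

2730 km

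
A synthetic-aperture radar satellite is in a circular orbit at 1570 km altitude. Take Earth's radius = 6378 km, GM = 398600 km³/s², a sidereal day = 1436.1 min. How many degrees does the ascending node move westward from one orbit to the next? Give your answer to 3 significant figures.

29.5°

Semi-major axis a = 6378 + 1570 = 7948 km. Period T = 2π√(a³/μ) = 2π√(7948³/398600) = 7051.8 s = 117.53 min.
During one orbit Earth rotates (7051.8 / 86166) × 360° = 29.46°.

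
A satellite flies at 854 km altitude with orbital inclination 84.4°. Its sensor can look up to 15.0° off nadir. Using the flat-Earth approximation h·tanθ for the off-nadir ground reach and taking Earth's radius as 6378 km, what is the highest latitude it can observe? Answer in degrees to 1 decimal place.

For a prograde orbit the ground track reaches latitude ±i = ±84.4°.
Sensor half-swath on the ground ≈ 854·tan(15.0°) = 229 km = 2.06° of latitude.
Maximum observable latitude ≈ 84.4 + 2.06 = 86.5°.

86.5°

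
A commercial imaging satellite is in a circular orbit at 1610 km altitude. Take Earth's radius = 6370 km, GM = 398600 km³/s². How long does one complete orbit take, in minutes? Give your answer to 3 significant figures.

118 min

Semi-major axis a = 6370 + 1610 = 7980 km. Period T = 2π√(a³/μ) = 2π√(7980³/398600) = 7094.4 s = 118.24 min.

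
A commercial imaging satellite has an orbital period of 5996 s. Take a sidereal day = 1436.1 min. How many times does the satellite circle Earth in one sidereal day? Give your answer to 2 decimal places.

Orbits per sidereal day = 86166 / 5996.0 = 14.371.

14.37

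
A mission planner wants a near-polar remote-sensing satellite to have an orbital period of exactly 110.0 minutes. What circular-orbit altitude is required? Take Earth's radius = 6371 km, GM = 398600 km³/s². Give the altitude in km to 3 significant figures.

1230 km

T = 110.0 min = 6600.0 s.
From T = 2π√(a³/μ): a = (μ T²/4π²)^(1/3) = (398600 × 6600.0² / 4π²)^(1/3) = 7605 km.
Altitude h = a − R = 7605 − 6371 = 1234 km.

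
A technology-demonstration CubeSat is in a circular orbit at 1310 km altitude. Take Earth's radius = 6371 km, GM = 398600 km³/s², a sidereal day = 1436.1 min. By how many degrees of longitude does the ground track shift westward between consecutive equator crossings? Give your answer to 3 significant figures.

28.0°

Semi-major axis a = 6371 + 1310 = 7681 km. Period T = 2π√(a³/μ) = 2π√(7681³/398600) = 6699.4 s = 111.66 min.
During one orbit Earth rotates (6699.4 / 86166) × 360° = 27.99°.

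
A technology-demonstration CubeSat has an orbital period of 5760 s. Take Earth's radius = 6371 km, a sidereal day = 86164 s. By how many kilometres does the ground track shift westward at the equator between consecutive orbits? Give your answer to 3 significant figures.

During one orbit Earth rotates (5760.0 / 86164) × 360° = 24.07°.
At the equator that is 24.07° × (2π·6371/360) km/° = 24.07 × 111.2 = 2676 km.

2680 km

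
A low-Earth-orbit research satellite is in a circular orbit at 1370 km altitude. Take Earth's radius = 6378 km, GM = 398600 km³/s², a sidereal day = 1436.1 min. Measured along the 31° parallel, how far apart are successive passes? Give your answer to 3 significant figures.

2710 km

Semi-major axis a = 6378 + 1370 = 7748 km. Period T = 2π√(a³/μ) = 2π√(7748³/398600) = 6787.3 s = 113.12 min.
Node shift per orbit = (6787.3/86166) × 360° = 28.36°.
Equatorial spacing = 28.36 × 111.3 km/° = 3157 km.
At 31° latitude, spacing = 3157 × cos(31°) = 2706 km.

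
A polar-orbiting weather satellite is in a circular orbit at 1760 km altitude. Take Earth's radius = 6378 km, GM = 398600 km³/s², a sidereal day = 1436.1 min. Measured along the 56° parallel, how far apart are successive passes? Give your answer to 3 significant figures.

1900 km

Semi-major axis a = 6378 + 1760 = 8138 km. Period T = 2π√(a³/μ) = 2π√(8138³/398600) = 7306.1 s = 121.77 min.
Node shift per orbit = (7306.1/86166) × 360° = 30.52°.
Equatorial spacing = 30.52 × 111.3 km/° = 3398 km.
At 56° latitude, spacing = 3398 × cos(56°) = 1900 km.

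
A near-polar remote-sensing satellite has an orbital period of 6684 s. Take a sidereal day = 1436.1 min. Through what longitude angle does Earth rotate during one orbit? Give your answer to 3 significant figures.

27.9°

During one orbit Earth rotates (6684.0 / 86166) × 360° = 27.93°.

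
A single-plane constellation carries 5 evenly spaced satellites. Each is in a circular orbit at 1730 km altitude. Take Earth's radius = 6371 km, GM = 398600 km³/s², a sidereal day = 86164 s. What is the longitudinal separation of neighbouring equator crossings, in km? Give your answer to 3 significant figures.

674 km

Semi-major axis a = 6371 + 1730 = 8101 km. Period T = 2π√(a³/μ) = 2π√(8101³/398600) = 7256.4 s = 120.94 min.
Single-satellite node shift = (7256.4/86164) × 360° = 30.32°.
With 5 satellites evenly phased, successive equator crossings are 30.32/5 = 6.064° apart.
That is 6.064 × 111.2 = 674 km at the equator.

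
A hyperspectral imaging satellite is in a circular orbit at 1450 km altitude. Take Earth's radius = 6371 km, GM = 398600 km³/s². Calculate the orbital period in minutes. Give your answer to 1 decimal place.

114.7 min

Semi-major axis a = 6371 + 1450 = 7821 km. Period T = 2π√(a³/μ) = 2π√(7821³/398600) = 6883.4 s = 114.72 min.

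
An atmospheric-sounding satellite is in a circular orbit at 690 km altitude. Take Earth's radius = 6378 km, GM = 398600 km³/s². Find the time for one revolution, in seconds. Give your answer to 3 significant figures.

5910 seconds

Semi-major axis a = 6378 + 690 = 7068 km. Period T = 2π√(a³/μ) = 2π√(7068³/398600) = 5913.7 s = 98.56 min.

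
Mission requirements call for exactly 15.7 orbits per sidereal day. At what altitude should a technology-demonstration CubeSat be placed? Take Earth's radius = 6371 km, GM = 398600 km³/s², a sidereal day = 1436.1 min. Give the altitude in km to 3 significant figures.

Required period T = 86166 / 15.7 = 5488.3 s.
From T = 2π√(a³/μ): a = (μ T²/4π²)^(1/3) = (398600 × 5488.3² / 4π²)^(1/3) = 6725 km.
Altitude h = a − R = 6725 − 6371 = 354 km.

354 km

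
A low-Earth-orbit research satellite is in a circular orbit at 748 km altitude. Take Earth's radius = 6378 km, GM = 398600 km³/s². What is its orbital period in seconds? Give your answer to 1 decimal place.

Semi-major axis a = 6378 + 748 = 7126 km. Period T = 2π√(a³/μ) = 2π√(7126³/398600) = 5986.6 s = 99.78 min.

5986.6 seconds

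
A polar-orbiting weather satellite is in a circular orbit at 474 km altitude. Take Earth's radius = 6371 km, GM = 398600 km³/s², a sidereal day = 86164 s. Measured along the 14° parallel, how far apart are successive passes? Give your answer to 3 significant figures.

2540 km

Semi-major axis a = 6371 + 474 = 6845 km. Period T = 2π√(a³/μ) = 2π√(6845³/398600) = 5636.0 s = 93.93 min.
Node shift per orbit = (5636.0/86164) × 360° = 23.55°.
Equatorial spacing = 23.55 × 111.2 km/° = 2618 km.
At 14° latitude, spacing = 2618 × cos(14°) = 2541 km.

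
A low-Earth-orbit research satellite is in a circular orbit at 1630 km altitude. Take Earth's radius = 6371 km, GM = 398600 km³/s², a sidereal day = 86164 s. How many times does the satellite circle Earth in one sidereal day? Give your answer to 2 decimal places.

12.10

Semi-major axis a = 6371 + 1630 = 8001 km. Period T = 2π√(a³/μ) = 2π√(8001³/398600) = 7122.4 s = 118.71 min.
Orbits per sidereal day = 86164 / 7122.4 = 12.098.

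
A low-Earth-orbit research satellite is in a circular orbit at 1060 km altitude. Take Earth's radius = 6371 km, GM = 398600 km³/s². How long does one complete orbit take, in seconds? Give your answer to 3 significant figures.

Semi-major axis a = 6371 + 1060 = 7431 km. Period T = 2π√(a³/μ) = 2π√(7431³/398600) = 6375.0 s = 106.25 min.

6380 seconds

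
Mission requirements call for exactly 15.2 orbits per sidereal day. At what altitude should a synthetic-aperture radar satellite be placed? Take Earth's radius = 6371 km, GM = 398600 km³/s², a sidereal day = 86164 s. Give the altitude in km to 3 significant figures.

Required period T = 86164 / 15.2 = 5668.7 s.
From T = 2π√(a³/μ): a = (μ T²/4π²)^(1/3) = (398600 × 5668.7² / 4π²)^(1/3) = 6871 km.
Altitude h = a − R = 6871 − 6371 = 500 km.

500 km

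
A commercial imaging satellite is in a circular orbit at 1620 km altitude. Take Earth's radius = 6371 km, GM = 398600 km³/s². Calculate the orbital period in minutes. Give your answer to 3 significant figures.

118 min

Semi-major axis a = 6371 + 1620 = 7991 km. Period T = 2π√(a³/μ) = 2π√(7991³/398600) = 7109.1 s = 118.48 min.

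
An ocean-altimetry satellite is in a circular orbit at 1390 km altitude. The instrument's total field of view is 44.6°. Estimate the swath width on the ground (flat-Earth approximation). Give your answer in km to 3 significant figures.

1140 km

Half-angle = 44.6°/2 = 22.3°.
Swath width ≈ 2h·tan(θ/2) = 2 × 1390 × tan(22.3°) = 1140.2 km.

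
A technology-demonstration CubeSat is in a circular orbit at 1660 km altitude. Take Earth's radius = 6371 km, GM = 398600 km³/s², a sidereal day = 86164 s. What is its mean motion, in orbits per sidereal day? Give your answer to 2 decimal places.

Semi-major axis a = 6371 + 1660 = 8031 km. Period T = 2π√(a³/μ) = 2π√(8031³/398600) = 7162.5 s = 119.38 min.
Orbits per sidereal day = 86164 / 7162.5 = 12.030.

12.03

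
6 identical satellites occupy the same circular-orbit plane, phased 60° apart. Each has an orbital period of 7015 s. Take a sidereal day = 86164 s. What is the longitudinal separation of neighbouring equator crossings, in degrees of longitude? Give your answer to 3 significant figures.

4.88°

Single-satellite node shift = (7015.0/86164) × 360° = 29.31°.
With 6 satellites evenly phased, successive equator crossings are 29.31/6 = 4.885° apart.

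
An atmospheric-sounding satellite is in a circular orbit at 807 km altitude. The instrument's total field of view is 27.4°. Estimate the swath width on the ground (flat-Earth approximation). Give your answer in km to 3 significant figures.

Half-angle = 27.4°/2 = 13.7°.
Swath width ≈ 2h·tan(θ/2) = 2 × 807 × tan(13.7°) = 393.5 km.

393 km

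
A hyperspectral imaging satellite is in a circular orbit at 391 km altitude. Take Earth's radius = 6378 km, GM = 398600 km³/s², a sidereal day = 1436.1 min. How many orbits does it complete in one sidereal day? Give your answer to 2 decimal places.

Semi-major axis a = 6378 + 391 = 6769 km. Period T = 2π√(a³/μ) = 2π√(6769³/398600) = 5542.4 s = 92.37 min.
Orbits per sidereal day = 86166 / 5542.4 = 15.547.

15.55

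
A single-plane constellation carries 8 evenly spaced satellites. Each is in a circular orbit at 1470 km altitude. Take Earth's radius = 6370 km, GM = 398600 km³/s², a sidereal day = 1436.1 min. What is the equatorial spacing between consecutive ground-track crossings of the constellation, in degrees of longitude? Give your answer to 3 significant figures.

3.61°

Semi-major axis a = 6370 + 1470 = 7840 km. Period T = 2π√(a³/μ) = 2π√(7840³/398600) = 6908.5 s = 115.14 min.
Single-satellite node shift = (6908.5/86166) × 360° = 28.86°.
With 8 satellites evenly phased, successive equator crossings are 28.86/8 = 3.608° apart.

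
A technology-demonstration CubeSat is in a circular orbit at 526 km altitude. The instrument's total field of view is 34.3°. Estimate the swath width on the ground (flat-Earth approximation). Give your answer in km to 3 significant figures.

Half-angle = 34.3°/2 = 17.15°.
Swath width ≈ 2h·tan(θ/2) = 2 × 526 × tan(17.15°) = 324.6 km.

325 km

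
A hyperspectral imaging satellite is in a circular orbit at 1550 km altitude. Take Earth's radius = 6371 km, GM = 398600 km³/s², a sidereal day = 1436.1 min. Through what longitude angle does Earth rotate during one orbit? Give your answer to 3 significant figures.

Semi-major axis a = 6371 + 1550 = 7921 km. Period T = 2π√(a³/μ) = 2π√(7921³/398600) = 7015.9 s = 116.93 min.
During one orbit Earth rotates (7015.9 / 86166) × 360° = 29.31°.

29.3°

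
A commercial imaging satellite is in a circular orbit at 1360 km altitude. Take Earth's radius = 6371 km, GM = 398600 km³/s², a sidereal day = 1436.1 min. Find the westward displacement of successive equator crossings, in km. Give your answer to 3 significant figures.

Semi-major axis a = 6371 + 1360 = 7731 km. Period T = 2π√(a³/μ) = 2π√(7731³/398600) = 6765.0 s = 112.75 min.
During one orbit Earth rotates (6765.0 / 86166) × 360° = 28.26°.
At the equator that is 28.26° × (2π·6371/360) km/° = 28.26 × 111.2 = 3143 km.

3140 km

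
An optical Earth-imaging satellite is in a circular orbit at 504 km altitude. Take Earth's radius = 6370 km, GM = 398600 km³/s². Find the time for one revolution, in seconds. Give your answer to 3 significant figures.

Semi-major axis a = 6370 + 504 = 6874 km. Period T = 2π√(a³/μ) = 2π√(6874³/398600) = 5671.9 s = 94.53 min.

5670 seconds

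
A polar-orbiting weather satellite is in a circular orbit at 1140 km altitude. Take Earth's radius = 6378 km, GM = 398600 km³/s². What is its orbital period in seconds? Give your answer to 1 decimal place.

6487.3 seconds

Semi-major axis a = 6378 + 1140 = 7518 km. Period T = 2π√(a³/μ) = 2π√(7518³/398600) = 6487.3 s = 108.12 min.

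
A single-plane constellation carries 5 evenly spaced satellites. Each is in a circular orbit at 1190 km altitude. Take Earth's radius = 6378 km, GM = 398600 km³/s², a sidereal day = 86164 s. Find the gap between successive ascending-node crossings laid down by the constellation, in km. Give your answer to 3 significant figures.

Semi-major axis a = 6378 + 1190 = 7568 km. Period T = 2π√(a³/μ) = 2π√(7568³/398600) = 6552.1 s = 109.20 min.
Single-satellite node shift = (6552.1/86164) × 360° = 27.38°.
With 5 satellites evenly phased, successive equator crossings are 27.38/5 = 5.475° apart.
That is 5.475 × 111.3 = 609 km at the equator.

609 km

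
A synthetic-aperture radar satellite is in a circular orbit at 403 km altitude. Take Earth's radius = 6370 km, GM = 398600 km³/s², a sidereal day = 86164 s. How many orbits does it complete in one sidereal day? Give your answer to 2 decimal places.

15.53

Semi-major axis a = 6370 + 403 = 6773 km. Period T = 2π√(a³/μ) = 2π√(6773³/398600) = 5547.3 s = 92.46 min.
Orbits per sidereal day = 86164 / 5547.3 = 15.533.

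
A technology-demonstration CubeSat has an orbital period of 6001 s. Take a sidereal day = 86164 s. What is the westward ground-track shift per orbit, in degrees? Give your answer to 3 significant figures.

During one orbit Earth rotates (6001.0 / 86164) × 360° = 25.07°.

25.1°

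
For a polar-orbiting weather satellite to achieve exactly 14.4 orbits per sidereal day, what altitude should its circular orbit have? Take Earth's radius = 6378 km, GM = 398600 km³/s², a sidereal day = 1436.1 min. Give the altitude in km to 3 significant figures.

746 km

Required period T = 86166 / 14.4 = 5983.8 s.
From T = 2π√(a³/μ): a = (μ T²/4π²)^(1/3) = (398600 × 5983.8² / 4π²)^(1/3) = 7124 km.
Altitude h = a − R = 7124 − 6378 = 746 km.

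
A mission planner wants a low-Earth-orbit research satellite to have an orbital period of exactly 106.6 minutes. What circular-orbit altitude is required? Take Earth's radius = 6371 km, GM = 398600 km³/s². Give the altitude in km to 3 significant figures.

1080 km

T = 106.6 min = 6396.0 s.
From T = 2π√(a³/μ): a = (μ T²/4π²)^(1/3) = (398600 × 6396.0² / 4π²)^(1/3) = 7447 km.
Altitude h = a − R = 7447 − 6371 = 1076 km.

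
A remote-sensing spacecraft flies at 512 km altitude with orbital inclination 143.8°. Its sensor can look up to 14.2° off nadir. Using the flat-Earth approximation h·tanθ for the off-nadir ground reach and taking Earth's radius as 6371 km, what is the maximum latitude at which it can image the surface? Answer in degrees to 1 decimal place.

Retrograde orbit: the ground track reaches ±(180° − i) = ±(180 − 143.8) = ±36.2°.
Sensor half-swath on the ground ≈ 512·tan(14.2°) = 130 km = 1.17° of latitude.
Maximum observable latitude ≈ 36.2 + 1.17 = 37.4°.

37.4°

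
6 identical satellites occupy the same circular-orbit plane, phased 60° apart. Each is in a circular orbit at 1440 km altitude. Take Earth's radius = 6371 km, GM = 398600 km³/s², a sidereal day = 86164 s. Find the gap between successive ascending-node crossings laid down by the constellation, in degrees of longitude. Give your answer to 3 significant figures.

4.78°

Semi-major axis a = 6371 + 1440 = 7811 km. Period T = 2π√(a³/μ) = 2π√(7811³/398600) = 6870.2 s = 114.50 min.
Single-satellite node shift = (6870.2/86164) × 360° = 28.70°.
With 6 satellites evenly phased, successive equator crossings are 28.70/6 = 4.784° apart.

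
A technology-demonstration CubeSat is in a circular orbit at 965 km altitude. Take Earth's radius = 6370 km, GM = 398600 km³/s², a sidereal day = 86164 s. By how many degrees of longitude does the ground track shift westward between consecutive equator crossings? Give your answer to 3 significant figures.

26.1°

Semi-major axis a = 6370 + 965 = 7335 km. Period T = 2π√(a³/μ) = 2π√(7335³/398600) = 6251.9 s = 104.20 min.
During one orbit Earth rotates (6251.9 / 86164) × 360° = 26.12°.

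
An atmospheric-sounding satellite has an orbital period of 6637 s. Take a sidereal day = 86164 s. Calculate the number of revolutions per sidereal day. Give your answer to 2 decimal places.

12.98

Orbits per sidereal day = 86164 / 6637.0 = 12.982.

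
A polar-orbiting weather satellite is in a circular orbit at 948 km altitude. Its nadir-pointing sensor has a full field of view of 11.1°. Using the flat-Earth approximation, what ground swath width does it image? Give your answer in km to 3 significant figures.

184 km

Half-angle = 11.1°/2 = 5.55°.
Swath width ≈ 2h·tan(θ/2) = 2 × 948 × tan(5.55°) = 184.2 km.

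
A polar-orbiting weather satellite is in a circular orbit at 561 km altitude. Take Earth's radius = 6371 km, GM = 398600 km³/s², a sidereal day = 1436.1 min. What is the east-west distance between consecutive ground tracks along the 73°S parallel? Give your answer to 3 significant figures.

780 km

Semi-major axis a = 6371 + 561 = 6932 km. Period T = 2π√(a³/μ) = 2π√(6932³/398600) = 5743.8 s = 95.73 min.
Node shift per orbit = (5743.8/86166) × 360° = 24.00°.
Equatorial spacing = 24.00 × 111.2 km/° = 2668 km.
At 73° latitude, spacing = 2668 × cos(73°) = 780 km.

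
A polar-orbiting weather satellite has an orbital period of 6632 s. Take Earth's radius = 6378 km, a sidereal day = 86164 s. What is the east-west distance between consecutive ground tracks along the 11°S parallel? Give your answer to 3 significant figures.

Node shift per orbit = (6632.0/86164) × 360° = 27.71°.
Equatorial spacing = 27.71 × 111.3 km/° = 3084 km.
At 11° latitude, spacing = 3084 × cos(11°) = 3028 km.

3030 km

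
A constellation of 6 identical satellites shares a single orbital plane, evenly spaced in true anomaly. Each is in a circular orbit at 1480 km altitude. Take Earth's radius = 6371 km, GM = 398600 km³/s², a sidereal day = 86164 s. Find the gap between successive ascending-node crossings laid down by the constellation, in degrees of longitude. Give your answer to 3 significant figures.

Semi-major axis a = 6371 + 1480 = 7851 km. Period T = 2π√(a³/μ) = 2π√(7851³/398600) = 6923.1 s = 115.38 min.
Single-satellite node shift = (6923.1/86164) × 360° = 28.93°.
With 6 satellites evenly phased, successive equator crossings are 28.93/6 = 4.821° apart.

4.82°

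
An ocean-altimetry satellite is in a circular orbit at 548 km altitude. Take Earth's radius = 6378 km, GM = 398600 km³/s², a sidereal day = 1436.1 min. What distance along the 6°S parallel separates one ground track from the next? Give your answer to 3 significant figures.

2650 km

Semi-major axis a = 6378 + 548 = 6926 km. Period T = 2π√(a³/μ) = 2π√(6926³/398600) = 5736.3 s = 95.61 min.
Node shift per orbit = (5736.3/86166) × 360° = 23.97°.
Equatorial spacing = 23.97 × 111.3 km/° = 2668 km.
At 6° latitude, spacing = 2668 × cos(6°) = 2653 km.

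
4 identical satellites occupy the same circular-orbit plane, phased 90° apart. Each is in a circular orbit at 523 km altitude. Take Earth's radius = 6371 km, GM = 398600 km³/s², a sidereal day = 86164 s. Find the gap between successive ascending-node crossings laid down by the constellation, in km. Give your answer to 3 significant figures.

Semi-major axis a = 6371 + 523 = 6894 km. Period T = 2π√(a³/μ) = 2π√(6894³/398600) = 5696.6 s = 94.94 min.
Single-satellite node shift = (5696.6/86164) × 360° = 23.80°.
With 4 satellites evenly phased, successive equator crossings are 23.80/4 = 5.950° apart.
That is 5.950 × 111.2 = 662 km at the equator.

662 km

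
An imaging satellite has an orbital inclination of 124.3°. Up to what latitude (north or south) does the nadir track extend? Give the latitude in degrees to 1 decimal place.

55.7°

Retrograde orbit: the ground track reaches ±(180° − i) = ±(180 − 124.3) = ±55.7°.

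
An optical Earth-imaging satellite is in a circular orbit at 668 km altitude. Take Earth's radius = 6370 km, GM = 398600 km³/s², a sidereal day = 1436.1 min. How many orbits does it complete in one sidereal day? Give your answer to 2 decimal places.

Semi-major axis a = 6370 + 668 = 7038 km. Period T = 2π√(a³/μ) = 2π√(7038³/398600) = 5876.0 s = 97.93 min.
Orbits per sidereal day = 86166 / 5876.0 = 14.664.

14.66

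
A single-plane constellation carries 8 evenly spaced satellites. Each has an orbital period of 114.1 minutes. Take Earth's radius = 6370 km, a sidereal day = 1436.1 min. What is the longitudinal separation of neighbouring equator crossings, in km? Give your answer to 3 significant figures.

T = 114.1 min = 6846.0 s.
Single-satellite node shift = (6846.0/86166) × 360° = 28.60°.
With 8 satellites evenly phased, successive equator crossings are 28.60/8 = 3.575° apart.
That is 3.575 × 111.2 = 397 km at the equator.

397 km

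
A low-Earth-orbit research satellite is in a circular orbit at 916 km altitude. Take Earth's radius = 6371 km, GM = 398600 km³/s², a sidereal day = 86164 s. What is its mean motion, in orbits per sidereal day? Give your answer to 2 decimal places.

13.92

Semi-major axis a = 6371 + 916 = 7287 km. Period T = 2π√(a³/μ) = 2π√(7287³/398600) = 6190.6 s = 103.18 min.
Orbits per sidereal day = 86164 / 6190.6 = 13.918.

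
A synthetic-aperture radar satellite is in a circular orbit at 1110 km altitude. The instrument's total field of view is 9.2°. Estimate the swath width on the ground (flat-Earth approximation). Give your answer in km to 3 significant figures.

Half-angle = 9.2°/2 = 4.6°.
Swath width ≈ 2h·tan(θ/2) = 2 × 1110 × tan(4.6°) = 178.6 km.

179 km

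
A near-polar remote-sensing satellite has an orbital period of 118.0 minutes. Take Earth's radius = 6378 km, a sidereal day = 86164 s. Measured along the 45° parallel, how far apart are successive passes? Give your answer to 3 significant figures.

T = 118.0 min = 7080.0 s.
Node shift per orbit = (7080.0/86164) × 360° = 29.58°.
Equatorial spacing = 29.58 × 111.3 km/° = 3293 km.
At 45° latitude, spacing = 3293 × cos(45°) = 2328 km.

2330 km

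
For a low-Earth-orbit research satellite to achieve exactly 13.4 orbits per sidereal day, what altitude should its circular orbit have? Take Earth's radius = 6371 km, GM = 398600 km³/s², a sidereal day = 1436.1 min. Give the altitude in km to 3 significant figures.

Required period T = 86166 / 13.4 = 6430.3 s.
From T = 2π√(a³/μ): a = (μ T²/4π²)^(1/3) = (398600 × 6430.3² / 4π²)^(1/3) = 7474 km.
Altitude h = a − R = 7474 − 6371 = 1103 km.

1100 km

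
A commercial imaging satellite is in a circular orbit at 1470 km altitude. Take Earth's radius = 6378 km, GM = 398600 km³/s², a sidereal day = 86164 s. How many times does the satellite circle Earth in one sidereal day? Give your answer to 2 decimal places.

12.45

Semi-major axis a = 6378 + 1470 = 7848 km. Period T = 2π√(a³/μ) = 2π√(7848³/398600) = 6919.1 s = 115.32 min.
Orbits per sidereal day = 86164 / 6919.1 = 12.453.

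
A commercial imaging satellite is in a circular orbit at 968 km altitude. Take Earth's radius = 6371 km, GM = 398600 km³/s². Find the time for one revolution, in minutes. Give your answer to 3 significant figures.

104 min

Semi-major axis a = 6371 + 968 = 7339 km. Period T = 2π√(a³/μ) = 2π√(7339³/398600) = 6257.0 s = 104.28 min.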